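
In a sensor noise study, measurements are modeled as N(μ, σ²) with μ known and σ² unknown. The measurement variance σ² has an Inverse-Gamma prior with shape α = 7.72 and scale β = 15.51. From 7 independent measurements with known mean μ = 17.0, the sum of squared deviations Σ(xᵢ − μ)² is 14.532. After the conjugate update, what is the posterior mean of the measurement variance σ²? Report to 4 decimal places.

2.2286

With known mean μ and an Inverse-Gamma(α, β) prior on σ², the Normal likelihood is conjugate: posterior is Inv-Gamma(α + n/2, β + Σ(xᵢ−μ)²/2).
Posterior: Inv-Gamma(7.72 + 7/2, 15.51 + 14.532/2) = Inv-Gamma(11.22, 22.7760).
E[σ²|data] = β/(α−1) = 22.7760/10.22 = 2.2286.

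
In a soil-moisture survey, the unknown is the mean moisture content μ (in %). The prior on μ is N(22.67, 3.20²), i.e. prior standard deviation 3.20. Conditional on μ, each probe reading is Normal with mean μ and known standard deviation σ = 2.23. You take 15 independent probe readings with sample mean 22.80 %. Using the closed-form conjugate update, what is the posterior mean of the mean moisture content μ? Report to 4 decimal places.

22.7959

For Normal data with known variance σ², a Normal(μ₀, σ₀²) prior on μ is conjugate. Posterior precision = 1/σ₀² + n/σ²; posterior mean is the precision-weighted average of μ₀ and x̄.
n·x̄ = 15·22.80 = 342.
σ₀² = 3.20² = 10.24, σ² = 2.23² = 4.9729; σ² + n·σ₀² = 4.9729 + 15·10.24 = 158.5729.
Posterior mean = (μ₀/σ₀² + n·x̄/σ²)/(1/σ₀² + n/σ²) = (σ²·μ₀ + σ₀²·n·x̄)/(σ² + n·σ₀²) = (4.9729·22.67 + 10.24·342)/158.5729 = 3614.815643/158.5729 = 22.7959.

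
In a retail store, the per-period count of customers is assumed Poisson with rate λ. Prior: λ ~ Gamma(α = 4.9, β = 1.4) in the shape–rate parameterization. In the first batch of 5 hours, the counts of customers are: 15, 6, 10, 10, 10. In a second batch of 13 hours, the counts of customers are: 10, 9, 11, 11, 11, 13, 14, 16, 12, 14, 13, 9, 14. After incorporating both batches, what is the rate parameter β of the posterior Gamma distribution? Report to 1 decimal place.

19.4

With a Gamma(shape α, rate β) prior, the Poisson likelihood is conjugate: the posterior is Gamma(α + ΣXᵢ, β + n).
Batch 1: sum of counts S = 51 over n = 5 hours.
After batch 1: Gamma(α+S, β+n) = Gamma(4.9+51, 1.4+5) = Gamma(55.9, 6.4).
Batch 2: sum of counts S = 157 over n = 13 hours.
After batch 2: Gamma(α+S, β+n) = Gamma(55.9+157, 6.4+13) = Gamma(212.9, 19.4).
Posterior β = 19.4.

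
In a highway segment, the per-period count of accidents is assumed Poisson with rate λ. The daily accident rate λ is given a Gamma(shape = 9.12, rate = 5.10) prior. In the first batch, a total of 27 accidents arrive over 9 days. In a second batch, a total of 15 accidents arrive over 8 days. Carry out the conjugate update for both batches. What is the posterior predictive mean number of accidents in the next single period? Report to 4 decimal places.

2.3131

With a Gamma(shape α, rate β) prior, the Poisson likelihood is conjugate: the posterior is Gamma(α + ΣXᵢ, β + n).
After batch 1: Gamma(α+S, β+n) = Gamma(9.12+27, 5.10+9) = Gamma(36.12, 14.10).
After batch 2: Gamma(α+S, β+n) = Gamma(36.12+15, 14.10+8) = Gamma(51.12, 22.10).
The predictive distribution for one future period is NegBinom with mean α/β = 2.3131.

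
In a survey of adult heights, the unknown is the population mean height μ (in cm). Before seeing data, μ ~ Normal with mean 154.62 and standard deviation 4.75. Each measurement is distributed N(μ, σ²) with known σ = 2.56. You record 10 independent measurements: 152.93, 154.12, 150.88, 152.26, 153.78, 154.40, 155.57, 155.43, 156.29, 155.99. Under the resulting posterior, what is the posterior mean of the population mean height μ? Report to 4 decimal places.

154.1778

For Normal data with known variance σ², a Normal(μ₀, σ₀²) prior on μ is conjugate. Posterior precision = 1/σ₀² + n/σ²; posterior mean is the precision-weighted average of μ₀ and x̄.
Σxᵢ = 152.93 + 154.12 + 150.88 + 152.26 + 153.78 + 154.40 + 155.57 + 155.43 + 156.29 + 155.99 = 1541.65, so n·x̄ = 1541.65.
σ₀² = 4.75² = 22.5625, σ² = 2.56² = 6.5536; σ² + n·σ₀² = 6.5536 + 10·22.5625 = 232.1786.
Posterior mean = (μ₀/σ₀² + n·x̄/σ²)/(1/σ₀² + n/σ²) = (σ²·μ₀ + σ₀²·n·x̄)/(σ² + n·σ₀²) = (6.5536·154.62 + 22.5625·1541.65)/232.1786 = 35796.795757/232.1786 = 154.1778.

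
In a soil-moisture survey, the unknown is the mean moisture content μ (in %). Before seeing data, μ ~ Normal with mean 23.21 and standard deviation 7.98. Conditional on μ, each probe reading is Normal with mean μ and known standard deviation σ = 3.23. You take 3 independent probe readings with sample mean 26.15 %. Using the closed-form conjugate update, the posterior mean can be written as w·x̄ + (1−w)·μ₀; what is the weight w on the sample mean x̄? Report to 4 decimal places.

0.9482

For Normal data with known variance σ², a Normal(μ₀, σ₀²) prior on μ is conjugate. Posterior precision = 1/σ₀² + n/σ²; posterior mean is the precision-weighted average of μ₀ and x̄.
σ₀² = 7.98² = 63.6804, σ² = 3.23² = 10.4329. Prior precision 1/σ₀² = 1/63.6804; data precision n/σ² = 3/10.4329.
w = (n/σ²)/(1/σ₀² + n/σ²) = n·σ₀²/(σ² + n·σ₀²) = 3·63.6804/(10.4329 + 3·63.6804) = 191.0412/201.4741 = 0.9482.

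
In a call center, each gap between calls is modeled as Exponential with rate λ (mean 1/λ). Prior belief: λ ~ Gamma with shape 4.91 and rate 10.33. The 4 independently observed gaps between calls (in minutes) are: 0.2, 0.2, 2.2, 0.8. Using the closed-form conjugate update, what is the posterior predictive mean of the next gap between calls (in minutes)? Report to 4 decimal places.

1.7358

With a Gamma(shape α, rate β) prior on the exponential rate λ, the posterior after n observations with total T = Σxᵢ is Gamma(α+n, β+T).
Sum of observations T = 3.4 minutes; n = 4.
Posterior: Gamma(4.91+4, 10.33+3.4) = Gamma(8.91, 13.73).
The predictive distribution for the next observation is Lomax; its mean is β/(α−1) = 13.73/7.91 = 1.7358.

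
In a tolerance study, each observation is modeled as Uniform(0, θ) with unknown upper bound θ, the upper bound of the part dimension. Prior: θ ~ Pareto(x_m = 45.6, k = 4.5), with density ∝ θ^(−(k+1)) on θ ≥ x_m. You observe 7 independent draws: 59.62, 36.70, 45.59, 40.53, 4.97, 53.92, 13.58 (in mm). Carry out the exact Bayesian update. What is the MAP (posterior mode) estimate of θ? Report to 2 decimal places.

A Pareto(scale x_m, shape k) prior on the upper bound θ of Uniform(0, θ) is conjugate: posterior is Pareto(max(x_m, max xᵢ), k + n).
Sample maximum = 59.62; prior scale x_m = 45.6 → posterior scale = max = 59.62.
Posterior shape = 4.5 + 7 = 11.5.
The Pareto density is decreasing on [x_m, ∞), so the mode is x_m = 59.62.

59.62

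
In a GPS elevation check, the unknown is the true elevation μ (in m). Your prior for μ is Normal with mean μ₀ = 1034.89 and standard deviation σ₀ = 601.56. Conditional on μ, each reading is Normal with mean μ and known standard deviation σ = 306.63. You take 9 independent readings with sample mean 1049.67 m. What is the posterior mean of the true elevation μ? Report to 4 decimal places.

1049.2553

For Normal data with known variance σ², a Normal(μ₀, σ₀²) prior on μ is conjugate. Posterior precision = 1/σ₀² + n/σ²; posterior mean is the precision-weighted average of μ₀ and x̄.
n·x̄ = 9·1049.67 = 9447.03.
σ₀² = 601.56² = 361874.4336, σ² = 306.63² = 94021.9569; σ² + n·σ₀² = 94021.9569 + 9·361874.4336 = 3350891.8593.
Posterior mean = (μ₀/σ₀² + n·x̄/σ²)/(1/σ₀² + n/σ²) = (σ²·μ₀ + σ₀²·n·x̄)/(σ² + n·σ₀²) = (94021.9569·1034.89 + 361874.4336·9447.03)/3350891.8593 = 3515941013.428449/3350891.8593 = 1049.2553.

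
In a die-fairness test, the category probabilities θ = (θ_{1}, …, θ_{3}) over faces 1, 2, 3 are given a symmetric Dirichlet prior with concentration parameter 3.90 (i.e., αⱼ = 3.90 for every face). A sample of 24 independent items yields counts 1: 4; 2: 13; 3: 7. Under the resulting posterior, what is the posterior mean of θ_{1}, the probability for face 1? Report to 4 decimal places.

0.2213

The Dirichlet prior is conjugate to the Multinomial likelihood: each posterior αⱼ = prior αⱼ + observed count nⱼ.
Posterior concentration: (7.90, 16.90, 10.90), total = 35.70.
E[θ_{1}|data] = α_{1}/Σα = 7.90/35.70 = 0.2213.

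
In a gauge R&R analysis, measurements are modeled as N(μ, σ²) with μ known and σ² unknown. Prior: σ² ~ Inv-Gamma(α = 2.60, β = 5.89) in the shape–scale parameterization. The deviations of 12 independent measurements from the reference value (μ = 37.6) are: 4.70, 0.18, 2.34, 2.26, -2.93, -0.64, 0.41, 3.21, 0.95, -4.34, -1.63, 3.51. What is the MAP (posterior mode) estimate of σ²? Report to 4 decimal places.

5.1389

With known mean μ and an Inverse-Gamma(α, β) prior on σ², the Normal likelihood is conjugate: posterior is Inv-Gamma(α + n/2, β + Σ(xᵢ−μ)²/2).
Σ(xᵢ−μ)² = (4.70)² + (0.18)² + (2.34)² + (2.26)² + (-2.93)² + (-0.64)² + (0.41)² + (3.21)² + (0.95)² + (-4.34)² + (-1.63)² + (3.51)² = 86.8874.
Posterior: Inv-Gamma(2.60 + 12/2, 5.89 + 86.8874/2) = Inv-Gamma(8.60, 49.33370).
Mode = β/(α+1) = 49.33370/9.60 = 5.1389.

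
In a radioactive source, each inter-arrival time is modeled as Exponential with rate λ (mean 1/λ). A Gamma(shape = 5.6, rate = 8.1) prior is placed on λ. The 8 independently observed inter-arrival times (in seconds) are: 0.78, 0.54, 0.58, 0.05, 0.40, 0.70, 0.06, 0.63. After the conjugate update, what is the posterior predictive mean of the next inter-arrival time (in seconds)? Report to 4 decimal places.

0.9397

With a Gamma(shape α, rate β) prior on the exponential rate λ, the posterior after n observations with total T = Σxᵢ is Gamma(α+n, β+T).
Sum of observations T = 3.74 seconds; n = 8.
Posterior: Gamma(5.6+8, 8.1+3.74) = Gamma(13.6, 11.84).
The predictive distribution for the next observation is Lomax; its mean is β/(α−1) = 11.84/12.6 = 0.9397.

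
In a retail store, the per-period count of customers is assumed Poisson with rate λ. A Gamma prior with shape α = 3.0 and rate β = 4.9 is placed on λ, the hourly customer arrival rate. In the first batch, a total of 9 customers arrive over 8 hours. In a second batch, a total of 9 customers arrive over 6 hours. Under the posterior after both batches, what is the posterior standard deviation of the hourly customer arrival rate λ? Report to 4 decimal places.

With a Gamma(shape α, rate β) prior, the Poisson likelihood is conjugate: the posterior is Gamma(α + ΣXᵢ, β + n).
After batch 1: Gamma(α+S, β+n) = Gamma(3.0+9, 4.9+8) = Gamma(12.0, 12.9).
After batch 2: Gamma(α+S, β+n) = Gamma(12.0+9, 12.9+6) = Gamma(21.0, 18.9).
SD = √α/β = √21.0/18.9 = 0.2425.

0.2425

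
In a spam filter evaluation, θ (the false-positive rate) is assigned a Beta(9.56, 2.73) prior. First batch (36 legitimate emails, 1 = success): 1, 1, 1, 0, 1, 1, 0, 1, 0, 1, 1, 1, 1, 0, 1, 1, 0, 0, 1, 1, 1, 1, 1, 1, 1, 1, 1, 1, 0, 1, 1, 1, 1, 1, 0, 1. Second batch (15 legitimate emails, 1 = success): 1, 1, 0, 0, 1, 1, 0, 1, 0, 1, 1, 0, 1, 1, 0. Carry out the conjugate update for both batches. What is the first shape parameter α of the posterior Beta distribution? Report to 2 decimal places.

The Beta prior is conjugate to a Binomial/Bernoulli likelihood; the update adds successes to α and failures to β.
After batch 1: Beta(9.56+28, 2.73+8) = Beta(37.56, 10.73).
After batch 2: Beta(37.56+9, 10.73+6) = Beta(46.56, 16.73).
Posterior α = 46.56.

46.56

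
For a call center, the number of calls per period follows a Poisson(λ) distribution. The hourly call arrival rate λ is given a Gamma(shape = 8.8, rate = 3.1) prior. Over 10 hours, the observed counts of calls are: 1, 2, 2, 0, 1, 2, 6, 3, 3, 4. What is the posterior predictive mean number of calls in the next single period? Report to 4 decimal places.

2.5038

With a Gamma(shape α, rate β) prior, the Poisson likelihood is conjugate: the posterior is Gamma(α + ΣXᵢ, β + n).
Sum of counts S = 24 over n = 10 hours.
Posterior: Gamma(α+S, β+n) = Gamma(8.8+24, 3.1+10) = Gamma(32.8, 13.1).
The predictive distribution for one future period is NegBinom with mean α/β = 2.5038.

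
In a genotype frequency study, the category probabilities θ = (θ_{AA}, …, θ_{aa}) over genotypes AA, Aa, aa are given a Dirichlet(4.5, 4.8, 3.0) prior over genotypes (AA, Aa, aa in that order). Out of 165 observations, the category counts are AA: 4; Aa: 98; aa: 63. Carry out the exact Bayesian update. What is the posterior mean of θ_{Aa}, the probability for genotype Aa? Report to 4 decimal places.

The Dirichlet prior is conjugate to the Multinomial likelihood: each posterior αⱼ = prior αⱼ + observed count nⱼ.
Posterior concentration: (8.5, 102.8, 66.0), total = 177.3.
E[θ_{Aa}|data] = α_{Aa}/Σα = 102.8/177.3 = 0.5798.

0.5798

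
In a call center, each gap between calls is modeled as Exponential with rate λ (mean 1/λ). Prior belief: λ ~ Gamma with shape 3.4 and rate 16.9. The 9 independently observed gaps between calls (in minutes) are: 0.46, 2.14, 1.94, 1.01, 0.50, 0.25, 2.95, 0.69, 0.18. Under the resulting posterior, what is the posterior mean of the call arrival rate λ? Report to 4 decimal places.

0.4589

With a Gamma(shape α, rate β) prior on the exponential rate λ, the posterior after n observations with total T = Σxᵢ is Gamma(α+n, β+T).
Sum of observations T = 10.12 minutes; n = 9.
Posterior: Gamma(3.4+9, 16.9+10.12) = Gamma(12.4, 27.02).
Posterior mean of λ = α/β = 12.4/27.02 = 0.4589.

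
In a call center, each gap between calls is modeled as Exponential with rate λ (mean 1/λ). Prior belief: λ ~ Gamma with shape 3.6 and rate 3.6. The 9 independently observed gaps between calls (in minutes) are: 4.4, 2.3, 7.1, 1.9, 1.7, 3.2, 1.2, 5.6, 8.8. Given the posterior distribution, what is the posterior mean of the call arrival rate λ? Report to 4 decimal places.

With a Gamma(shape α, rate β) prior on the exponential rate λ, the posterior after n observations with total T = Σxᵢ is Gamma(α+n, β+T).
Sum of observations T = 36.2 minutes; n = 9.
Posterior: Gamma(3.6+9, 3.6+36.2) = Gamma(12.6, 39.8).
Posterior mean of λ = α/β = 12.6/39.8 = 0.3166.

0.3166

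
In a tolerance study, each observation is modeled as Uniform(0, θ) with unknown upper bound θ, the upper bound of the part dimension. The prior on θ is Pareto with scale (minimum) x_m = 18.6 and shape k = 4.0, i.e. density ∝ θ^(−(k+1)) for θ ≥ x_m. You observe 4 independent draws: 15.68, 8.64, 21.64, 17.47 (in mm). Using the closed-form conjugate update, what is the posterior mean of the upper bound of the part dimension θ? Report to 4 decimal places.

A Pareto(scale x_m, shape k) prior on the upper bound θ of Uniform(0, θ) is conjugate: posterior is Pareto(max(x_m, max xᵢ), k + n).
Sample maximum = 21.64; prior scale x_m = 18.6 → posterior scale = max = 21.64.
Posterior shape = 4.0 + 4 = 8.0.
E[θ|data] = k·x_m/(k−1) = 8.0·21.64/7.0 = 24.7314.

24.7314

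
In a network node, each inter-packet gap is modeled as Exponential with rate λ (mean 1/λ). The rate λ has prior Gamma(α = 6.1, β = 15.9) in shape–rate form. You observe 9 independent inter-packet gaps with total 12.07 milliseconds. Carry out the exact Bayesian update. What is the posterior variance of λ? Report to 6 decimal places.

With a Gamma(shape α, rate β) prior on the exponential rate λ, the posterior after n observations with total T = Σxᵢ is Gamma(α+n, β+T).
Posterior: Gamma(6.1+9, 15.9+12.07) = Gamma(15.1, 27.97).
Var = α/β² = 0.019302.

0.019302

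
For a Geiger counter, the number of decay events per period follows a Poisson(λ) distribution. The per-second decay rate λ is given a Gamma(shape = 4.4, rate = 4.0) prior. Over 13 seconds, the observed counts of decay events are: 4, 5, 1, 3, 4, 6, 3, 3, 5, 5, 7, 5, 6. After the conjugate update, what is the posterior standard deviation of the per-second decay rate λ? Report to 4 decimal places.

0.4609

With a Gamma(shape α, rate β) prior, the Poisson likelihood is conjugate: the posterior is Gamma(α + ΣXᵢ, β + n).
Sum of counts S = 57 over n = 13 seconds.
Posterior: Gamma(α+S, β+n) = Gamma(4.4+57, 4.0+13) = Gamma(61.4, 17.0).
SD = √α/β = √61.4/17.0 = 0.4609.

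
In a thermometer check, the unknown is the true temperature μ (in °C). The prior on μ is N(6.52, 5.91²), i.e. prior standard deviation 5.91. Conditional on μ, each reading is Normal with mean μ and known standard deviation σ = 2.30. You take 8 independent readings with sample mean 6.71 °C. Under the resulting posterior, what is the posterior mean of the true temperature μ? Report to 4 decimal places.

6.7065

For Normal data with known variance σ², a Normal(μ₀, σ₀²) prior on μ is conjugate. Posterior precision = 1/σ₀² + n/σ²; posterior mean is the precision-weighted average of μ₀ and x̄.
n·x̄ = 8·6.71 = 53.68.
σ₀² = 5.91² = 34.9281, σ² = 2.30² = 5.29; σ² + n·σ₀² = 5.29 + 8·34.9281 = 284.7148.
Posterior mean = (μ₀/σ₀² + n·x̄/σ²)/(1/σ₀² + n/σ²) = (σ²·μ₀ + σ₀²·n·x̄)/(σ² + n·σ₀²) = (5.29·6.52 + 34.9281·53.68)/284.7148 = 1909.431208/284.7148 = 6.7065.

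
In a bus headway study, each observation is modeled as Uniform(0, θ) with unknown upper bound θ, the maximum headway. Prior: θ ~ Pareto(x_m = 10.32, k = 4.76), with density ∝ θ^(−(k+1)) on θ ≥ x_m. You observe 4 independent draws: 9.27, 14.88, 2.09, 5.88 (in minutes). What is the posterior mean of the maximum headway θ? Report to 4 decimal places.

A Pareto(scale x_m, shape k) prior on the upper bound θ of Uniform(0, θ) is conjugate: posterior is Pareto(max(x_m, max xᵢ), k + n).
Sample maximum = 14.88; prior scale x_m = 10.32 → posterior scale = max = 14.88.
Posterior shape = 4.76 + 4 = 8.76.
E[θ|data] = k·x_m/(k−1) = 8.76·14.88/7.76 = 16.7975.

16.7975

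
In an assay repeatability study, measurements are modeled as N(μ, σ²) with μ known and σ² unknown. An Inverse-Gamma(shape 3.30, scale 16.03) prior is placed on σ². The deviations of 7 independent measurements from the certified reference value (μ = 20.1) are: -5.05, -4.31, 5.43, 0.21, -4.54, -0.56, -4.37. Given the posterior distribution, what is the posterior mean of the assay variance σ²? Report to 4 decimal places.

With known mean μ and an Inverse-Gamma(α, β) prior on σ², the Normal likelihood is conjugate: posterior is Inv-Gamma(α + n/2, β + Σ(xᵢ−μ)²/2).
Σ(xᵢ−μ)² = (-5.05)² + (-4.31)² + (5.43)² + (0.21)² + (-4.54)² + (-0.56)² + (-4.37)² = 113.6297.
Posterior: Inv-Gamma(3.30 + 7/2, 16.03 + 113.6297/2) = Inv-Gamma(6.80, 72.84485).
E[σ²|data] = β/(α−1) = 72.84485/5.80 = 12.5595.

12.5595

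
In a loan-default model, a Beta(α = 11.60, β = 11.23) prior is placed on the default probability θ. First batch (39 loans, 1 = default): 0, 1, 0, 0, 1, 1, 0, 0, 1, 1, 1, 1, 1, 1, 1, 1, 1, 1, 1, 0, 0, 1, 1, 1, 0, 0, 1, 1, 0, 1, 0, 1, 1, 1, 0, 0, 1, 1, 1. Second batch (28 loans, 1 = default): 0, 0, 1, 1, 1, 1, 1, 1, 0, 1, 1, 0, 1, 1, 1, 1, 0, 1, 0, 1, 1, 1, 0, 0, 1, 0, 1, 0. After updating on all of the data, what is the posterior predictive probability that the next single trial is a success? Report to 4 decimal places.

0.6189

The Beta prior is conjugate to a Binomial/Bernoulli likelihood; the update adds successes to α and failures to β.
After batch 1: Beta(11.60+26, 11.23+13) = Beta(37.60, 24.23).
After batch 2: Beta(37.60+18, 24.23+10) = Beta(55.60, 34.23).
For a single future Bernoulli trial, P(success | data) = α/(α+β) = 0.6189.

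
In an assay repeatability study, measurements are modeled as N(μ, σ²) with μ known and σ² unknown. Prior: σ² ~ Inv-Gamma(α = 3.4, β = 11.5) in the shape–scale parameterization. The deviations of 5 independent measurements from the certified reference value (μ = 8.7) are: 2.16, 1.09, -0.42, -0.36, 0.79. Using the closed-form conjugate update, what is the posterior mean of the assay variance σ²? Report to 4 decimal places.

3.0392

With known mean μ and an Inverse-Gamma(α, β) prior on σ², the Normal likelihood is conjugate: posterior is Inv-Gamma(α + n/2, β + Σ(xᵢ−μ)²/2).
Σ(xᵢ−μ)² = (2.16)² + (1.09)² + (-0.42)² + (-0.36)² + (0.79)² = 6.7838.
Posterior: Inv-Gamma(3.4 + 5/2, 11.5 + 6.7838/2) = Inv-Gamma(5.90, 14.89190).
E[σ²|data] = β/(α−1) = 14.89190/4.90 = 3.0392.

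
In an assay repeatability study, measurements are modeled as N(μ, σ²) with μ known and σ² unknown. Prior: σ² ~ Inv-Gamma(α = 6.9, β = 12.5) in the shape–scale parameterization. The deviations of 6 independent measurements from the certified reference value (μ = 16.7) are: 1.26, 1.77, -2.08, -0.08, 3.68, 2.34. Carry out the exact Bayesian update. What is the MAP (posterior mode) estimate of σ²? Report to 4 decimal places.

With known mean μ and an Inverse-Gamma(α, β) prior on σ², the Normal likelihood is conjugate: posterior is Inv-Gamma(α + n/2, β + Σ(xᵢ−μ)²/2).
Σ(xᵢ−μ)² = (1.26)² + (1.77)² + (-2.08)² + (-0.08)² + (3.68)² + (2.34)² = 28.0713.
Posterior: Inv-Gamma(6.9 + 6/2, 12.5 + 28.0713/2) = Inv-Gamma(9.90, 26.53565).
Mode = β/(α+1) = 26.53565/10.90 = 2.4345.

2.4345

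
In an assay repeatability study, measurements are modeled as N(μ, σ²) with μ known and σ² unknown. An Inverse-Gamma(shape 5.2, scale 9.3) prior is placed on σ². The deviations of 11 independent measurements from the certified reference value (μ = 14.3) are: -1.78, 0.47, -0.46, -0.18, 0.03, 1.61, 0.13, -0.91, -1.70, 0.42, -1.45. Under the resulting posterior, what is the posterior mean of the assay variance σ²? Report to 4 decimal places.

With known mean μ and an Inverse-Gamma(α, β) prior on σ², the Normal likelihood is conjugate: posterior is Inv-Gamma(α + n/2, β + Σ(xᵢ−μ)²/2).
Σ(xᵢ−μ)² = (-1.78)² + (0.47)² + (-0.46)² + (-0.18)² + (0.03)² + (1.61)² + (0.13)² + (-0.91)² + (-1.70)² + (0.42)² + (-1.45)² = 12.2402.
Posterior: Inv-Gamma(5.2 + 11/2, 9.3 + 12.2402/2) = Inv-Gamma(10.70, 15.42010).
E[σ²|data] = β/(α−1) = 15.42010/9.70 = 1.5897.

1.5897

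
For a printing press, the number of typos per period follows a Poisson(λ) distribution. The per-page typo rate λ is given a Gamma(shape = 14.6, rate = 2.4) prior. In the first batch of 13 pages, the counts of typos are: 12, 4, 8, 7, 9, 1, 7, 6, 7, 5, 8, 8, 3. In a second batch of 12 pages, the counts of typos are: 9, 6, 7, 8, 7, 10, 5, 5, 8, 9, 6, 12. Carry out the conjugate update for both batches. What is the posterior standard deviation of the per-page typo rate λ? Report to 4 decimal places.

0.5052

With a Gamma(shape α, rate β) prior, the Poisson likelihood is conjugate: the posterior is Gamma(α + ΣXᵢ, β + n).
Batch 1: sum of counts S = 85 over n = 13 pages.
After batch 1: Gamma(α+S, β+n) = Gamma(14.6+85, 2.4+13) = Gamma(99.6, 15.4).
Batch 2: sum of counts S = 92 over n = 12 pages.
After batch 2: Gamma(α+S, β+n) = Gamma(99.6+92, 15.4+12) = Gamma(191.6, 27.4).
SD = √α/β = √191.6/27.4 = 0.5052.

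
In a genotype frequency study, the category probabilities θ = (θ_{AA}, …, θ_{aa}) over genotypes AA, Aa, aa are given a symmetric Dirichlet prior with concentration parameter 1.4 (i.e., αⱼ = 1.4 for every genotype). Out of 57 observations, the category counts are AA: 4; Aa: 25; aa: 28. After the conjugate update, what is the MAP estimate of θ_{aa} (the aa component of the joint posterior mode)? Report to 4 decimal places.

0.4880

The Dirichlet prior is conjugate to the Multinomial likelihood: each posterior αⱼ = prior αⱼ + observed count nⱼ.
Posterior concentration: (5.4, 26.4, 29.4), total = 61.2.
Joint mode component: (α_{aa}−1)/(Σα−K) = 28.4/58.2 = 0.4880.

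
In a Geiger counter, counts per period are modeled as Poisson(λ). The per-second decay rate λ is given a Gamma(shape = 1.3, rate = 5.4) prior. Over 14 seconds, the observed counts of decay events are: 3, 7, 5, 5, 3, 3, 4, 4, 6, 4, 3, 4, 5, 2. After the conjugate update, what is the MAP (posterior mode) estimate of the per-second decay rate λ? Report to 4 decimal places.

3.0052

With a Gamma(shape α, rate β) prior, the Poisson likelihood is conjugate: the posterior is Gamma(α + ΣXᵢ, β + n).
Sum of counts S = 58 over n = 14 seconds.
Posterior: Gamma(α+S, β+n) = Gamma(1.3+58, 5.4+14) = Gamma(59.3, 19.4).
Mode of Gamma(α,β) for α≥1 is (α−1)/β = 58.3/19.4 = 3.0052.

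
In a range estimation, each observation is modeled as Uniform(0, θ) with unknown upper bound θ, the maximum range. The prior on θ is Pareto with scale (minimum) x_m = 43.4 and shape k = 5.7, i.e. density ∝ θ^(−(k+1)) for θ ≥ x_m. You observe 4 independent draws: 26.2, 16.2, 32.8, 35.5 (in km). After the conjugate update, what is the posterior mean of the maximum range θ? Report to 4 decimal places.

48.3885

A Pareto(scale x_m, shape k) prior on the upper bound θ of Uniform(0, θ) is conjugate: posterior is Pareto(max(x_m, max xᵢ), k + n).
Sample maximum = 35.5; prior scale x_m = 43.4 → posterior scale = max = 43.4.
Posterior shape = 5.7 + 4 = 9.7.
E[θ|data] = k·x_m/(k−1) = 9.7·43.4/8.7 = 48.3885.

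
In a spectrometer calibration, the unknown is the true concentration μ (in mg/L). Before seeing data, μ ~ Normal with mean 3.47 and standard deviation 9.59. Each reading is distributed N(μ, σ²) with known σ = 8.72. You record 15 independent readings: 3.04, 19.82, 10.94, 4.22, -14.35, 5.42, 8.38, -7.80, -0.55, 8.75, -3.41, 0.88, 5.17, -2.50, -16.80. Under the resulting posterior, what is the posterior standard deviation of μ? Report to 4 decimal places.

For Normal data with known variance σ², a Normal(μ₀, σ₀²) prior on μ is conjugate. Posterior precision = 1/σ₀² + n/σ²; posterior mean is the precision-weighted average of μ₀ and x̄.
σ₀² = 9.59² = 91.9681, σ² = 8.72² = 76.0384; σ² + n·σ₀² = 76.0384 + 15·91.9681 = 1455.5599.
Posterior precision = 1/σ₀² + n/σ² = 1/91.9681 + 15/76.0384 = (σ² + n·σ₀²)/(σ₀²σ²) = 1455.5599/(91.9681·76.0384); posterior variance σₙ² = σ₀²σ²/(σ² + n·σ₀²) = 91.9681·76.0384/1455.5599 = 4.804410.
Posterior SD = √σₙ² = √(91.9681·76.0384/1455.5599) = 2.1919.

2.1919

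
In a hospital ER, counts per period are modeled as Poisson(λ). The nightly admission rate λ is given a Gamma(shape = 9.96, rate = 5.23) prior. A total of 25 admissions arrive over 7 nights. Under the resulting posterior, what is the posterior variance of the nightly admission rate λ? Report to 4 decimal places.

With a Gamma(shape α, rate β) prior, the Poisson likelihood is conjugate: the posterior is Gamma(α + ΣXᵢ, β + n).
Posterior: Gamma(α+S, β+n) = Gamma(9.96+25, 5.23+7) = Gamma(34.96, 12.23).
Var = α/β² = 34.96/12.23² = 0.2337.

0.2337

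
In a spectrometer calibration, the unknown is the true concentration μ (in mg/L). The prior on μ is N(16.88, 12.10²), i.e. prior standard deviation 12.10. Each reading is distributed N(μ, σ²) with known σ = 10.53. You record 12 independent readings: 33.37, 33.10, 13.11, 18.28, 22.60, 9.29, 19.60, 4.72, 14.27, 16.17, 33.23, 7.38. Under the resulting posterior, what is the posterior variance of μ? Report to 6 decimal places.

For Normal data with known variance σ², a Normal(μ₀, σ₀²) prior on μ is conjugate. Posterior precision = 1/σ₀² + n/σ²; posterior mean is the precision-weighted average of μ₀ and x̄.
σ₀² = 12.10² = 146.41, σ² = 10.53² = 110.8809; σ² + n·σ₀² = 110.8809 + 12·146.41 = 1867.8009.
Posterior precision = 1/σ₀² + n/σ² = 1/146.41 + 12/110.8809 = (σ² + n·σ₀²)/(σ₀²σ²) = 1867.8009/(146.41·110.8809); posterior variance σₙ² = σ₀²σ²/(σ² + n·σ₀²) = 146.41·110.8809/1867.8009 = 8.691543.

8.691543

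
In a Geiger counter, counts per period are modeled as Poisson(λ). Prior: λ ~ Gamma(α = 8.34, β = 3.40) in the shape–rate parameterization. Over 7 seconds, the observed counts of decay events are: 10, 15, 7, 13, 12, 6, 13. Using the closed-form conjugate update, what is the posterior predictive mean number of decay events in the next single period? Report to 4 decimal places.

With a Gamma(shape α, rate β) prior, the Poisson likelihood is conjugate: the posterior is Gamma(α + ΣXᵢ, β + n).
Sum of counts S = 76 over n = 7 seconds.
Posterior: Gamma(α+S, β+n) = Gamma(8.34+76, 3.40+7) = Gamma(84.34, 10.40).
The predictive distribution for one future period is NegBinom with mean α/β = 8.1096.

8.1096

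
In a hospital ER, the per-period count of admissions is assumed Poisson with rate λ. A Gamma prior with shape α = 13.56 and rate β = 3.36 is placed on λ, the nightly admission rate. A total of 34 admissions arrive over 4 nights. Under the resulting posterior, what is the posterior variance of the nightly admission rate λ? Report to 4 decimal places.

0.8780

With a Gamma(shape α, rate β) prior, the Poisson likelihood is conjugate: the posterior is Gamma(α + ΣXᵢ, β + n).
Posterior: Gamma(α+S, β+n) = Gamma(13.56+34, 3.36+4) = Gamma(47.56, 7.36).
Var = α/β² = 47.56/7.36² = 0.8780.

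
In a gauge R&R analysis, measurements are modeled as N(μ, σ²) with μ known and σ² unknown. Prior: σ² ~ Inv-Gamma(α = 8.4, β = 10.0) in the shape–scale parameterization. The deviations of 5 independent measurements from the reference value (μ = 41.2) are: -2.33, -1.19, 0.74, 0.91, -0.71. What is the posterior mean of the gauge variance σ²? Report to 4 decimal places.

1.4507

With known mean μ and an Inverse-Gamma(α, β) prior on σ², the Normal likelihood is conjugate: posterior is Inv-Gamma(α + n/2, β + Σ(xᵢ−μ)²/2).
Σ(xᵢ−μ)² = (-2.33)² + (-1.19)² + (0.74)² + (0.91)² + (-0.71)² = 8.7248.
Posterior: Inv-Gamma(8.4 + 5/2, 10.0 + 8.7248/2) = Inv-Gamma(10.90, 14.36240).
E[σ²|data] = β/(α−1) = 14.36240/9.90 = 1.4507.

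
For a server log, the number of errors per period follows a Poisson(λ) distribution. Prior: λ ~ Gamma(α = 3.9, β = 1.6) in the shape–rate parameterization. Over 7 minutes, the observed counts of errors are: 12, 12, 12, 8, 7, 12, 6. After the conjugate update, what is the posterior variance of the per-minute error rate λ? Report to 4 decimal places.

0.9857

With a Gamma(shape α, rate β) prior, the Poisson likelihood is conjugate: the posterior is Gamma(α + ΣXᵢ, β + n).
Sum of counts S = 69 over n = 7 minutes.
Posterior: Gamma(α+S, β+n) = Gamma(3.9+69, 1.6+7) = Gamma(72.9, 8.6).
Var = α/β² = 72.9/8.6² = 0.9857.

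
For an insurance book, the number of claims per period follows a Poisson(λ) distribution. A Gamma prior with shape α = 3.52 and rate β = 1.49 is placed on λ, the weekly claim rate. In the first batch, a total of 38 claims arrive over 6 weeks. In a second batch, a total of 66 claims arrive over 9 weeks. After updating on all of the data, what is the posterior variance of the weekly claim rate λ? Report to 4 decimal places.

With a Gamma(shape α, rate β) prior, the Poisson likelihood is conjugate: the posterior is Gamma(α + ΣXᵢ, β + n).
After batch 1: Gamma(α+S, β+n) = Gamma(3.52+38, 1.49+6) = Gamma(41.52, 7.49).
After batch 2: Gamma(α+S, β+n) = Gamma(41.52+66, 7.49+9) = Gamma(107.52, 16.49).
Var = α/β² = 107.52/16.49² = 0.3954.

0.3954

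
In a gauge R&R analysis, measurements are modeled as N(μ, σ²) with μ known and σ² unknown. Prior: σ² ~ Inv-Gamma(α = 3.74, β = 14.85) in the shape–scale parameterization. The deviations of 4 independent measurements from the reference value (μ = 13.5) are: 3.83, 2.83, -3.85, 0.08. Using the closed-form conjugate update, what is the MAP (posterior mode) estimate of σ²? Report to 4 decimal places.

4.9857

With known mean μ and an Inverse-Gamma(α, β) prior on σ², the Normal likelihood is conjugate: posterior is Inv-Gamma(α + n/2, β + Σ(xᵢ−μ)²/2).
Σ(xᵢ−μ)² = (3.83)² + (2.83)² + (-3.85)² + (0.08)² = 37.5067.
Posterior: Inv-Gamma(3.74 + 4/2, 14.85 + 37.5067/2) = Inv-Gamma(5.74, 33.60335).
Mode = β/(α+1) = 33.60335/6.74 = 4.9857.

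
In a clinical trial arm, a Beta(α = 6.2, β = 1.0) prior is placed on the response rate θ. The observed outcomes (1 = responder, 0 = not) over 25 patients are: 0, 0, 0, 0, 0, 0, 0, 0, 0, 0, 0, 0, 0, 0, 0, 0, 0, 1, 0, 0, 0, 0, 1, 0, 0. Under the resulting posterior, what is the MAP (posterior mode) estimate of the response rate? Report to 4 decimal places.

The Beta prior is conjugate to a Binomial/Bernoulli likelihood; the update adds successes to α and failures to β.
Posterior: Beta(α+k, β+n−k) = Beta(6.2+2, 1.0+23) = Beta(8.2, 24.0).
Mode of Beta(a,b) for a,b>1 is (a−1)/(a+b−2) = 7.2/30.2 = 0.2384.

0.2384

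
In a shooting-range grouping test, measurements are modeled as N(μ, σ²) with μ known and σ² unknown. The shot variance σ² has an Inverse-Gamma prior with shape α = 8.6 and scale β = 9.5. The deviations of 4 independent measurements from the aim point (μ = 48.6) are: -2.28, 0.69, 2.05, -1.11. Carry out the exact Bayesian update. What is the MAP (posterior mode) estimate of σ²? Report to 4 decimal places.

With known mean μ and an Inverse-Gamma(α, β) prior on σ², the Normal likelihood is conjugate: posterior is Inv-Gamma(α + n/2, β + Σ(xᵢ−μ)²/2).
Σ(xᵢ−μ)² = (-2.28)² + (0.69)² + (2.05)² + (-1.11)² = 11.1091.
Posterior: Inv-Gamma(8.6 + 4/2, 9.5 + 11.1091/2) = Inv-Gamma(10.60, 15.05455).
Mode = β/(α+1) = 15.05455/11.60 = 1.2978.

1.2978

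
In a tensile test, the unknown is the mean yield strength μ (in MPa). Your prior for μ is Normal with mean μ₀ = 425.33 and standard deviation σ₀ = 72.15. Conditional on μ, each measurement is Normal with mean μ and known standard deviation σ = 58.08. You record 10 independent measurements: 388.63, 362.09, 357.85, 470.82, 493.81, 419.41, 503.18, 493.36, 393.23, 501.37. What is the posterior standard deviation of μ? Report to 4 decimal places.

17.7989

For Normal data with known variance σ², a Normal(μ₀, σ₀²) prior on μ is conjugate. Posterior precision = 1/σ₀² + n/σ²; posterior mean is the precision-weighted average of μ₀ and x̄.
σ₀² = 72.15² = 5205.6225, σ² = 58.08² = 3373.2864; σ² + n·σ₀² = 3373.2864 + 10·5205.6225 = 55429.5114.
Posterior precision = 1/σ₀² + n/σ² = 1/5205.6225 + 10/3373.2864 = (σ² + n·σ₀²)/(σ₀²σ²) = 55429.5114/(5205.6225·3373.2864); posterior variance σₙ² = σ₀²σ²/(σ² + n·σ₀²) = 5205.6225·3373.2864/55429.5114 = 316.799754.
Posterior SD = √σₙ² = √(5205.6225·3373.2864/55429.5114) = 17.7989.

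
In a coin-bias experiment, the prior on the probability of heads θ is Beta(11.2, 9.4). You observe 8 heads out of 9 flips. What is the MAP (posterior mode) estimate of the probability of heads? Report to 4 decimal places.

The Beta prior is conjugate to a Binomial/Bernoulli likelihood; the update adds successes to α and failures to β.
Posterior: Beta(α+k, β+n−k) = Beta(11.2+8, 9.4+1) = Beta(19.2, 10.4).
Mode of Beta(a,b) for a,b>1 is (a−1)/(a+b−2) = 18.2/27.6 = 0.6594.

0.6594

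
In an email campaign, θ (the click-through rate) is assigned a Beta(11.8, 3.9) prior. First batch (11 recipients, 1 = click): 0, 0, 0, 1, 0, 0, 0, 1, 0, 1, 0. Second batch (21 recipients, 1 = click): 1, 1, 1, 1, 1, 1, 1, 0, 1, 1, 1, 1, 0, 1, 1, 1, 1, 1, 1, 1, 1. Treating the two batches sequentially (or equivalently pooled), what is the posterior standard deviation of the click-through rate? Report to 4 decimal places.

The Beta prior is conjugate to a Binomial/Bernoulli likelihood; the update adds successes to α and failures to β.
After batch 1: Beta(11.8+3, 3.9+8) = Beta(14.8, 11.9).
After batch 2: Beta(14.8+19, 11.9+2) = Beta(33.8, 13.9).
Var = αβ/((α+β)²(α+β+1)) = 33.8·13.9/(47.7²·48.7) = 0.00424000; SD = √0.00424000 = 0.0651.

0.0651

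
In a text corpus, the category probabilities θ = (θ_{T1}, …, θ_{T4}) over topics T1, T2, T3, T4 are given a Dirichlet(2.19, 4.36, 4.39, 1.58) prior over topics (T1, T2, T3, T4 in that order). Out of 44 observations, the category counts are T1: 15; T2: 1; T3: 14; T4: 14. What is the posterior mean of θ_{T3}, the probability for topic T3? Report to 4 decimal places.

0.3254

The Dirichlet prior is conjugate to the Multinomial likelihood: each posterior αⱼ = prior αⱼ + observed count nⱼ.
Posterior concentration: (17.19, 5.36, 18.39, 15.58), total = 56.52.
E[θ_{T3}|data] = α_{T3}/Σα = 18.39/56.52 = 0.3254.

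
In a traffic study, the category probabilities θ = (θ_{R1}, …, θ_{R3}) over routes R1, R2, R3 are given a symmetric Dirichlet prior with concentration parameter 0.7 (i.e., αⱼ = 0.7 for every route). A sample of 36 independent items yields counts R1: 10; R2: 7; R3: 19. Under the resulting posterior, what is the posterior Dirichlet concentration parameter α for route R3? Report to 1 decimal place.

19.7

The Dirichlet prior is conjugate to the Multinomial likelihood: each posterior αⱼ = prior αⱼ + observed count nⱼ.
Posterior concentration: (10.7, 7.7, 19.7), total = 38.1.
α_{R3} = 0.7 + 19 = 19.7.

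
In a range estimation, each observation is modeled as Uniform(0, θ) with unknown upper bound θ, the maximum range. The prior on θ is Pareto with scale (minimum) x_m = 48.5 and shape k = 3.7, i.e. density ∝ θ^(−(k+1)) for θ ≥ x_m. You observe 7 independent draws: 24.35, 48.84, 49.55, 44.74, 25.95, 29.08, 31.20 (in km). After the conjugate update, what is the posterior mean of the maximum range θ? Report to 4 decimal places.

A Pareto(scale x_m, shape k) prior on the upper bound θ of Uniform(0, θ) is conjugate: posterior is Pareto(max(x_m, max xᵢ), k + n).
Sample maximum = 49.55; prior scale x_m = 48.5 → posterior scale = max = 49.55.
Posterior shape = 3.7 + 7 = 10.7.
E[θ|data] = k·x_m/(k−1) = 10.7·49.55/9.7 = 54.6582.

54.6582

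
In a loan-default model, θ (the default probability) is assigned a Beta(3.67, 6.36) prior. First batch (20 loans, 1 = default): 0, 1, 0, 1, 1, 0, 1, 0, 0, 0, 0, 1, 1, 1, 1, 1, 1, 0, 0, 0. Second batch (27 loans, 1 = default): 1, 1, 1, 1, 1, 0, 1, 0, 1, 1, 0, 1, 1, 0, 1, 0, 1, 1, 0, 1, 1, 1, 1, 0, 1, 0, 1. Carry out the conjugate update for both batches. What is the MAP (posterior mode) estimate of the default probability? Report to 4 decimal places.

The Beta prior is conjugate to a Binomial/Bernoulli likelihood; the update adds successes to α and failures to β.
After batch 1: Beta(3.67+10, 6.36+10) = Beta(13.67, 16.36).
After batch 2: Beta(13.67+19, 16.36+8) = Beta(32.67, 24.36).
Mode of Beta(a,b) for a,b>1 is (a−1)/(a+b−2) = 31.67/55.03 = 0.5755.

0.5755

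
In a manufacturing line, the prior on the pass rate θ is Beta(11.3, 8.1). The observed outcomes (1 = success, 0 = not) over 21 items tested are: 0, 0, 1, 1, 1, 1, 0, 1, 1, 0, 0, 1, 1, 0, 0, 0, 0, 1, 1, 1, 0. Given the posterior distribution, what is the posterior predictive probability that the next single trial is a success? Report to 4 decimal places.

0.5520

The Beta prior is conjugate to a Binomial/Bernoulli likelihood; the update adds successes to α and failures to β.
Posterior: Beta(α+k, β+n−k) = Beta(11.3+11, 8.1+10) = Beta(22.3, 18.1).
For a single future Bernoulli trial, P(success | data) = α/(α+β) = 0.5520.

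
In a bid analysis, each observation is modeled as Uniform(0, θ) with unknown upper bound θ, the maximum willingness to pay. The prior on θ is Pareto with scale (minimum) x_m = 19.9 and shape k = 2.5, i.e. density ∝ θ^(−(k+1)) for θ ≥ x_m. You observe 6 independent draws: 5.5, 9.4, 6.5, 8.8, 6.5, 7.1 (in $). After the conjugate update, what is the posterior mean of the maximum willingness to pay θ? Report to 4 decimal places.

22.5533

A Pareto(scale x_m, shape k) prior on the upper bound θ of Uniform(0, θ) is conjugate: posterior is Pareto(max(x_m, max xᵢ), k + n).
Sample maximum = 9.4; prior scale x_m = 19.9 → posterior scale = max = 19.9.
Posterior shape = 2.5 + 6 = 8.5.
E[θ|data] = k·x_m/(k−1) = 8.5·19.9/7.5 = 22.5533.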